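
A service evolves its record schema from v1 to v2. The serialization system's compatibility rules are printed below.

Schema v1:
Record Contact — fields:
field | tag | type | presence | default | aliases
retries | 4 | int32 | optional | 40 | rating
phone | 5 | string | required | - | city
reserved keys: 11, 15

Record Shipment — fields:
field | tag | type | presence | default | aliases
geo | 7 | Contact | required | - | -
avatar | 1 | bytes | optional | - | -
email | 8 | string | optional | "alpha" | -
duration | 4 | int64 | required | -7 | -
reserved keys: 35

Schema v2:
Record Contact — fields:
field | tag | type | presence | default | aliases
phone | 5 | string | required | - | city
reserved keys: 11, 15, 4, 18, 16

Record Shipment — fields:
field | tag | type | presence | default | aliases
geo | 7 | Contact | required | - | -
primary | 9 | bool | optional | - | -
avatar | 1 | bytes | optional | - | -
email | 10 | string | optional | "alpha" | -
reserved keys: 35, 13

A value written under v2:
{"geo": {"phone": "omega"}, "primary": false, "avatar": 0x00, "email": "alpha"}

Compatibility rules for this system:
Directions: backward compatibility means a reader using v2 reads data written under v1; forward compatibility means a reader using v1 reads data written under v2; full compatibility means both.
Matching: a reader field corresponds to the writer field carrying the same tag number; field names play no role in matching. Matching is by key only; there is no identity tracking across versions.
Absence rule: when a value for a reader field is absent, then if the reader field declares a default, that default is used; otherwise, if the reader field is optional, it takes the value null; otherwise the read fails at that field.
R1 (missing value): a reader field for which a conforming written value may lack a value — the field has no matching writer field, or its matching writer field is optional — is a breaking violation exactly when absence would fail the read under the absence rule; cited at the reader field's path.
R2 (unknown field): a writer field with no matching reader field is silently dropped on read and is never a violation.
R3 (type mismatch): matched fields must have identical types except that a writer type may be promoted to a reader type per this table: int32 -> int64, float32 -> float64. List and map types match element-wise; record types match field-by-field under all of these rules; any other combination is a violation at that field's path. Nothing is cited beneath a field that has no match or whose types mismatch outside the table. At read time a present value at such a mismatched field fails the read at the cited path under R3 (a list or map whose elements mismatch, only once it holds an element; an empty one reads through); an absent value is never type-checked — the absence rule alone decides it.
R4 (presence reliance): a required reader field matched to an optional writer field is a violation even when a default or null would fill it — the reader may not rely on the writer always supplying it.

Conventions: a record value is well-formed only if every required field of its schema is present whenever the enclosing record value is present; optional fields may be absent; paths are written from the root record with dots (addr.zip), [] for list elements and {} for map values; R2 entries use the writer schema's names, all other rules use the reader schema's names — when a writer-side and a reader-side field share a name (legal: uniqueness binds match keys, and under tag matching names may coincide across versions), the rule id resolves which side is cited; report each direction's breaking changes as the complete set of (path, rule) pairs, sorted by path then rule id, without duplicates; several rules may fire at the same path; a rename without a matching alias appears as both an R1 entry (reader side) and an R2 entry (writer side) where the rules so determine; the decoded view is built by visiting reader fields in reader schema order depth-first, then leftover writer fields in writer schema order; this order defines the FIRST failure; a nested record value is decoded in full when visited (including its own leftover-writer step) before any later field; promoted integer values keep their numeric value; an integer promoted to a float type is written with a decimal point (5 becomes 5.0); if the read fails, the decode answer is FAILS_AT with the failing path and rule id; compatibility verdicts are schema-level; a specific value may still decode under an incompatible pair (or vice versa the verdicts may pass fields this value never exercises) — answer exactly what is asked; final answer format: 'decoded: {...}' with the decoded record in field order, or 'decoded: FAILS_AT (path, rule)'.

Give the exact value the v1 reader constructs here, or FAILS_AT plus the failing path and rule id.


decoded: {"geo": {"retries": 40, "phone": "omega"}, "avatar": 0x00, "email": "alpha", "duration": -7}

in Shipment below, arrows point writer -> reader
migrating the Shipment value to v1:
  geo.retries := 40 (no value, default fills)
  geo.phone := "omega"
  avatar := 0x00
  email := "alpha" (no value, default fills)
  duration := -7 (no value, default fills)
  writer primary: unmatched, discarded
  writer email: unmatched, discarded
  => decoded: {"geo": {"retries": 40, "phone": "omega"}, "avatar": 0x00, "email": "alpha", "duration": -7}
diffs on Shipment not affecting the asked answer:
  added field primary to record Shipment: optional bool, tag 9 (in v2 it sits immediately before avatar) -> fires no rule on Shipment under this dialect and leaves the result unchanged
  field email in record Shipment: tag 8 changed to 10 -> fires no rule on Shipment under this dialect and leaves the result unchanged
  removed field retries from record Contact (its key 4 joins the reserved list) -> fires no rule on Shipment under this dialect and leaves the result unchanged
  removed field duration from record Shipment -> fires no rule on Shipment under this dialect and leaves the result unchanged


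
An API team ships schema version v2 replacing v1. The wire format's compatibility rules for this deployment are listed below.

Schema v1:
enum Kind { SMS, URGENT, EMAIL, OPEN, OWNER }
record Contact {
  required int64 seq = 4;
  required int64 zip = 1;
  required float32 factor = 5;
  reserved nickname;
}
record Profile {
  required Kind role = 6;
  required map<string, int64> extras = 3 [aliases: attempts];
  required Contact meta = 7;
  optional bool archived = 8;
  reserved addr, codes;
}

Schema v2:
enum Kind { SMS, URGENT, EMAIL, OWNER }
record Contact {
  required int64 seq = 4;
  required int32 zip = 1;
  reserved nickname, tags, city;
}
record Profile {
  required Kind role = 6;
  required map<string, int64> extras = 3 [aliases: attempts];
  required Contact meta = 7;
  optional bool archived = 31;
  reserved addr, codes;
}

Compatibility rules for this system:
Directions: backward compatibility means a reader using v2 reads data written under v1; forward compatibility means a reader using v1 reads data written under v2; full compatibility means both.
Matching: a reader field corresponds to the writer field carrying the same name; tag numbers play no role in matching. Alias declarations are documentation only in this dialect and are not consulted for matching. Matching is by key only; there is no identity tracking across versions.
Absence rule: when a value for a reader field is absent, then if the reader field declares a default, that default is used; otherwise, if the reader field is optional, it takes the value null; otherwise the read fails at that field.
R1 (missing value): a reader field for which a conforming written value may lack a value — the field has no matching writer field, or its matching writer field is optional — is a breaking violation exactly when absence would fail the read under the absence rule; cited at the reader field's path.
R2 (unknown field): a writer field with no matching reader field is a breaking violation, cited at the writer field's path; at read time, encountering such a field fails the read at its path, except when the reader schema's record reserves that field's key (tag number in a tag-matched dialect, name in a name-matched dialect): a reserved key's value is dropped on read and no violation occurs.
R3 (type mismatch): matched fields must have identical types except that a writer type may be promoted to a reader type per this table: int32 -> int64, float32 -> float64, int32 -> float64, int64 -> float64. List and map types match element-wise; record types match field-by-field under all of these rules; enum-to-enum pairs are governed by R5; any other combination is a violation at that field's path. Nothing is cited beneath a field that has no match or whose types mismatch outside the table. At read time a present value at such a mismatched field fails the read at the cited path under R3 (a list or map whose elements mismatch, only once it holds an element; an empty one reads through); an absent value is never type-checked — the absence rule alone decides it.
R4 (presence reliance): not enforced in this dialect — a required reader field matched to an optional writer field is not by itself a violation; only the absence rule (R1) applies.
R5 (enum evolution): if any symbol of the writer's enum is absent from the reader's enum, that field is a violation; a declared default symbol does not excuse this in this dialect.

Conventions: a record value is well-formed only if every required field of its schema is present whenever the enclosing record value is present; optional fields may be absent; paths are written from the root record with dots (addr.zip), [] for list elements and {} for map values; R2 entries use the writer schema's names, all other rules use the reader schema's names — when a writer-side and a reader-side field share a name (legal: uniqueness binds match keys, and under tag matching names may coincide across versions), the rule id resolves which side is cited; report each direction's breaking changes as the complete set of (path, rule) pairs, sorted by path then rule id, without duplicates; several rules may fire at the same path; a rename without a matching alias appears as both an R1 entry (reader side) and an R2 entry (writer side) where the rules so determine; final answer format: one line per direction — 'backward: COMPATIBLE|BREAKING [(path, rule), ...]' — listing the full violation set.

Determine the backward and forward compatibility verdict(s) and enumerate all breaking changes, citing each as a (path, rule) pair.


backward: BREAKING [(meta.factor, R2), (meta.zip, R3), (role, R5)]; forward: BREAKING [(meta.factor, R1)]

each type pair in Profile: writer, then reader
checking backward for Profile: reader v2 against writer v1:
  Kind -> Kind, writer required: role aligns to role
  map<string, int64> -> map<string, int64>, writer required: extras aligns to extras
  Contact -> Contact, writer required: meta aligns to meta
  bool -> bool, writer optional: archived aligns to archived
  int64 -> int64, writer required: meta.seq aligns to meta.seq
  int64 -> int32, writer required: meta.zip aligns to meta.zip
  writer field meta.factor has no reader counterpart
  rule R2 violated at meta.factor
  rule R3 violated at meta.zip
  rule R5 violated at role
  => 3 violation(s): backward is BREAKING for Profile
checking forward for Profile: reader v1 against writer v2:
  Kind -> Kind, writer required: role aligns to role
  map<string, int64> -> map<string, int64>, writer required: extras aligns to extras
  Contact -> Contact, writer required: meta aligns to meta
  bool -> bool, writer optional: archived aligns to archived
  int64 -> int64, writer required: meta.seq aligns to meta.seq
  int32 -> int64, writer required: meta.zip aligns to meta.zip
  no writer field matches reader meta.factor
  rule R1 violated at meta.factor
  => 1 violation(s): forward is BREAKING for Profile


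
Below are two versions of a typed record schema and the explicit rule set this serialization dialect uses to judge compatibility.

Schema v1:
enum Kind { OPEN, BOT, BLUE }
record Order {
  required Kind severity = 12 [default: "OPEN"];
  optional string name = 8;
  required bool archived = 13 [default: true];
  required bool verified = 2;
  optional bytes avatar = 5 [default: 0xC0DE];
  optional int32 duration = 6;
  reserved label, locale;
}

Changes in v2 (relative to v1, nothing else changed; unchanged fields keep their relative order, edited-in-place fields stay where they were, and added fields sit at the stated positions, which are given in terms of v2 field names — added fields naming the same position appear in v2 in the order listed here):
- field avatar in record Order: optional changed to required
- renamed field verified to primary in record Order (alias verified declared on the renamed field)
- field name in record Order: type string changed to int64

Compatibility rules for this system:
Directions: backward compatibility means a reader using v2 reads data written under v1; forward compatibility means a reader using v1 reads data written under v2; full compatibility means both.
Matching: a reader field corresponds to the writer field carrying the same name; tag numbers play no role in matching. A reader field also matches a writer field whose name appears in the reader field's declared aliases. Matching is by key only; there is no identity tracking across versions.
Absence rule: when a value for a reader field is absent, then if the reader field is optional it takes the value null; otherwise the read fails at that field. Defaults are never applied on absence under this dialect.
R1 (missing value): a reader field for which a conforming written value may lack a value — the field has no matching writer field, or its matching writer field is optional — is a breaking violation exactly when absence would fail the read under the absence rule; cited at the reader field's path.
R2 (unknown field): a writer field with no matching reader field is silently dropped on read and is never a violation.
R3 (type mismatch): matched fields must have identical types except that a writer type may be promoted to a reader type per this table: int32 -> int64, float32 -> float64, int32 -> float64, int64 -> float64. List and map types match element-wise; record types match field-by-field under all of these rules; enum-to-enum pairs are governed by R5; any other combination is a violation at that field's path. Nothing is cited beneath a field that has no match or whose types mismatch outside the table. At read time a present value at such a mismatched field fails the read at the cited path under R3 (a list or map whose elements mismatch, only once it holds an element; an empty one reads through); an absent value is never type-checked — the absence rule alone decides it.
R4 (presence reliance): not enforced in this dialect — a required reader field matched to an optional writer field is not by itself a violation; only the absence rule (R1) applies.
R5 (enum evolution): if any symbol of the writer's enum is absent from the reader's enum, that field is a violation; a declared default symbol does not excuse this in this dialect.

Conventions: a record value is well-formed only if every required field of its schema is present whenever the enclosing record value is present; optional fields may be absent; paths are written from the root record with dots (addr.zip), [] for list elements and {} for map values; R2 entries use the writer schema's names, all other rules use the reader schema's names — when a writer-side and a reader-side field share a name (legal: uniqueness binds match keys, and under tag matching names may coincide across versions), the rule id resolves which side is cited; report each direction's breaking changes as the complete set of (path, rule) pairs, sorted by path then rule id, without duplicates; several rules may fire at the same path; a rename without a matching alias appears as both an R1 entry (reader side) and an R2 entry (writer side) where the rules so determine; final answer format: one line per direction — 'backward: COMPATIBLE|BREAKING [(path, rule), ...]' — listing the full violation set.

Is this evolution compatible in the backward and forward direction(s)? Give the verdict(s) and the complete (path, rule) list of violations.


backward: BREAKING [(avatar, R1), (name, R3)]; forward: BREAKING [(name, R3), (verified, R1)]

each type pair in Order: writer, then reader
backward analysis of Order with v2 as reader and v1 as writer:
  severity <- severity (Kind -> Kind, writer required)
  name <- name (string -> int64, writer optional)
  archived <- archived (bool -> bool, writer required)
  primary <- verified (bool -> bool, writer required)
  avatar <- avatar (bytes -> bytes, writer optional)
  duration <- duration (int32 -> int32, writer optional)
  R1 fires at avatar
  R3 fires at name
  => 2 violation(s): backward is BREAKING for Order
forward analysis of Order with v1 as reader and v2 as writer:
  severity <- severity (Kind -> Kind, writer required)
  name <- name (int64 -> string, writer optional)
  archived <- archived (bool -> bool, writer required)
  verified has no writer counterpart
  avatar <- avatar (bytes -> bytes, writer required)
  duration <- duration (int32 -> int32, writer optional)
  writer field primary has no reader counterpart
  R3 fires at name
  R1 fires at verified
  => 2 violation(s): forward is BREAKING for Order


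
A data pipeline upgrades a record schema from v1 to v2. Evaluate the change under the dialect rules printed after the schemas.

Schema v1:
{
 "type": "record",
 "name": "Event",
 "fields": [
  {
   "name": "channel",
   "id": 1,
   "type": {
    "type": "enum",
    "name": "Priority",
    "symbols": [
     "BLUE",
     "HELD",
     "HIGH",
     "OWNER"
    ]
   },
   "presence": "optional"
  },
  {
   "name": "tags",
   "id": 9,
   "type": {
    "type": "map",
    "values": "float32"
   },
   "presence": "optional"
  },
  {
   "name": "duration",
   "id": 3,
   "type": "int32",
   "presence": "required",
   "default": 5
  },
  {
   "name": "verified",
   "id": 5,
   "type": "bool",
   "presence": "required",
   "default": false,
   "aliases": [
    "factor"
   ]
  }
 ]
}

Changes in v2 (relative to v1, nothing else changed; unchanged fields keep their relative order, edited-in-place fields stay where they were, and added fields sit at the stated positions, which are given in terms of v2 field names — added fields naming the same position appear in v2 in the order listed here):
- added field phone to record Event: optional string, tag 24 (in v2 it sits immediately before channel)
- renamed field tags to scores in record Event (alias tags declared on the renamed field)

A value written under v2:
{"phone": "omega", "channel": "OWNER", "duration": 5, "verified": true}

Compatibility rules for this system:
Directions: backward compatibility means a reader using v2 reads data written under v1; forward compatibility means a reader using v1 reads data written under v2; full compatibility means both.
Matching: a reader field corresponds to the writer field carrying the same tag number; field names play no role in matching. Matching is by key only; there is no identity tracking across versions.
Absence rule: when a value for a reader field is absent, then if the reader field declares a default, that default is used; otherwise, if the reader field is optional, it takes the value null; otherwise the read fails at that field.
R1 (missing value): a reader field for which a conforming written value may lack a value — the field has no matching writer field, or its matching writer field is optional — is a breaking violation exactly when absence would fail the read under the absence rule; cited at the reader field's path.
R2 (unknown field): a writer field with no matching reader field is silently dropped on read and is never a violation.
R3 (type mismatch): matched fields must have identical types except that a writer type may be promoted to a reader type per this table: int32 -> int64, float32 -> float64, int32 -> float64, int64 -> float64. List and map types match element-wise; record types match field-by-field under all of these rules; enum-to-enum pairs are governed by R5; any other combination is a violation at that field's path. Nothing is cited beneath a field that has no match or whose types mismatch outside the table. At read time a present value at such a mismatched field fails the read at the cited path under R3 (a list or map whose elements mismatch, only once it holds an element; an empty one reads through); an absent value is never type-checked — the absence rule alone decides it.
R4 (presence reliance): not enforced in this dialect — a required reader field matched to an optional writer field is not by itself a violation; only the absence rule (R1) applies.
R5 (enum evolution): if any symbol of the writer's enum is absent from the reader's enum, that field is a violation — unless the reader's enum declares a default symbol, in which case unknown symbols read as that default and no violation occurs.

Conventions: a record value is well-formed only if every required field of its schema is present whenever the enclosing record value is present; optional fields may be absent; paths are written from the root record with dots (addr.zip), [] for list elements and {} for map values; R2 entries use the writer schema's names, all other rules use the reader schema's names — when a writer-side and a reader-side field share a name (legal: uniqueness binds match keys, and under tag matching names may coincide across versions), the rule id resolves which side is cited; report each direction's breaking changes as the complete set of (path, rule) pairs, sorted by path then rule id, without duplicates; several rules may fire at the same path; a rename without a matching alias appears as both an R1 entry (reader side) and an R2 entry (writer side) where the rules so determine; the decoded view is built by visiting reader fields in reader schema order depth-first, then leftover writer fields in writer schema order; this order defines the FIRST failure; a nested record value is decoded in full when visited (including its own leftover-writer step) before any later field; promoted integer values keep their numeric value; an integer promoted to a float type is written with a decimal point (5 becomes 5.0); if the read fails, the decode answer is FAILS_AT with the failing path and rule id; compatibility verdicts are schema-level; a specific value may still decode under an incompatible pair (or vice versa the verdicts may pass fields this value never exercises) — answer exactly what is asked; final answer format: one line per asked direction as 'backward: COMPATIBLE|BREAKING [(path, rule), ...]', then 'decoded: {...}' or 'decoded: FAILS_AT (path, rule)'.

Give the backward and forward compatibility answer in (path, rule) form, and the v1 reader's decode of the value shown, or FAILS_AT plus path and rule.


in Event below, arrows point writer -> reader
backward on Event — v2 reading data written by v1:
  phone: no writer-side match
  writer optional, Priority -> Priority: reader channel maps from writer channel
  writer optional, map<string, float32> -> map<string, float32>: reader scores maps from writer tags
  writer required, int32 -> int32: reader duration maps from writer duration
  writer required, bool -> bool: reader verified maps from writer verified
  => no violations; backward on Event: COMPATIBLE
forward on Event — v1 reading data written by v2:
  writer optional, Priority -> Priority: reader channel maps from writer channel
  writer optional, map<string, float32> -> map<string, float32>: reader tags maps from writer scores
  writer required, int32 -> int32: reader duration maps from writer duration
  writer required, bool -> bool: reader verified maps from writer verified
  writer field phone has no reader counterpart
  => no violations; forward on Event: COMPATIBLE
decode (reader v1):
  channel := "OWNER"
  tags := null (absent, optional -> null)
  duration := 5
  verified := true
  writer phone: unknown -> dropped
  => decoded: {"channel": "OWNER", "tags": null, "duration": 5, "verified": true}

backward: COMPATIBLE []; forward: COMPATIBLE []; decoded: {"channel": "OWNER", "tags": null, "duration": 5, "verified": true}


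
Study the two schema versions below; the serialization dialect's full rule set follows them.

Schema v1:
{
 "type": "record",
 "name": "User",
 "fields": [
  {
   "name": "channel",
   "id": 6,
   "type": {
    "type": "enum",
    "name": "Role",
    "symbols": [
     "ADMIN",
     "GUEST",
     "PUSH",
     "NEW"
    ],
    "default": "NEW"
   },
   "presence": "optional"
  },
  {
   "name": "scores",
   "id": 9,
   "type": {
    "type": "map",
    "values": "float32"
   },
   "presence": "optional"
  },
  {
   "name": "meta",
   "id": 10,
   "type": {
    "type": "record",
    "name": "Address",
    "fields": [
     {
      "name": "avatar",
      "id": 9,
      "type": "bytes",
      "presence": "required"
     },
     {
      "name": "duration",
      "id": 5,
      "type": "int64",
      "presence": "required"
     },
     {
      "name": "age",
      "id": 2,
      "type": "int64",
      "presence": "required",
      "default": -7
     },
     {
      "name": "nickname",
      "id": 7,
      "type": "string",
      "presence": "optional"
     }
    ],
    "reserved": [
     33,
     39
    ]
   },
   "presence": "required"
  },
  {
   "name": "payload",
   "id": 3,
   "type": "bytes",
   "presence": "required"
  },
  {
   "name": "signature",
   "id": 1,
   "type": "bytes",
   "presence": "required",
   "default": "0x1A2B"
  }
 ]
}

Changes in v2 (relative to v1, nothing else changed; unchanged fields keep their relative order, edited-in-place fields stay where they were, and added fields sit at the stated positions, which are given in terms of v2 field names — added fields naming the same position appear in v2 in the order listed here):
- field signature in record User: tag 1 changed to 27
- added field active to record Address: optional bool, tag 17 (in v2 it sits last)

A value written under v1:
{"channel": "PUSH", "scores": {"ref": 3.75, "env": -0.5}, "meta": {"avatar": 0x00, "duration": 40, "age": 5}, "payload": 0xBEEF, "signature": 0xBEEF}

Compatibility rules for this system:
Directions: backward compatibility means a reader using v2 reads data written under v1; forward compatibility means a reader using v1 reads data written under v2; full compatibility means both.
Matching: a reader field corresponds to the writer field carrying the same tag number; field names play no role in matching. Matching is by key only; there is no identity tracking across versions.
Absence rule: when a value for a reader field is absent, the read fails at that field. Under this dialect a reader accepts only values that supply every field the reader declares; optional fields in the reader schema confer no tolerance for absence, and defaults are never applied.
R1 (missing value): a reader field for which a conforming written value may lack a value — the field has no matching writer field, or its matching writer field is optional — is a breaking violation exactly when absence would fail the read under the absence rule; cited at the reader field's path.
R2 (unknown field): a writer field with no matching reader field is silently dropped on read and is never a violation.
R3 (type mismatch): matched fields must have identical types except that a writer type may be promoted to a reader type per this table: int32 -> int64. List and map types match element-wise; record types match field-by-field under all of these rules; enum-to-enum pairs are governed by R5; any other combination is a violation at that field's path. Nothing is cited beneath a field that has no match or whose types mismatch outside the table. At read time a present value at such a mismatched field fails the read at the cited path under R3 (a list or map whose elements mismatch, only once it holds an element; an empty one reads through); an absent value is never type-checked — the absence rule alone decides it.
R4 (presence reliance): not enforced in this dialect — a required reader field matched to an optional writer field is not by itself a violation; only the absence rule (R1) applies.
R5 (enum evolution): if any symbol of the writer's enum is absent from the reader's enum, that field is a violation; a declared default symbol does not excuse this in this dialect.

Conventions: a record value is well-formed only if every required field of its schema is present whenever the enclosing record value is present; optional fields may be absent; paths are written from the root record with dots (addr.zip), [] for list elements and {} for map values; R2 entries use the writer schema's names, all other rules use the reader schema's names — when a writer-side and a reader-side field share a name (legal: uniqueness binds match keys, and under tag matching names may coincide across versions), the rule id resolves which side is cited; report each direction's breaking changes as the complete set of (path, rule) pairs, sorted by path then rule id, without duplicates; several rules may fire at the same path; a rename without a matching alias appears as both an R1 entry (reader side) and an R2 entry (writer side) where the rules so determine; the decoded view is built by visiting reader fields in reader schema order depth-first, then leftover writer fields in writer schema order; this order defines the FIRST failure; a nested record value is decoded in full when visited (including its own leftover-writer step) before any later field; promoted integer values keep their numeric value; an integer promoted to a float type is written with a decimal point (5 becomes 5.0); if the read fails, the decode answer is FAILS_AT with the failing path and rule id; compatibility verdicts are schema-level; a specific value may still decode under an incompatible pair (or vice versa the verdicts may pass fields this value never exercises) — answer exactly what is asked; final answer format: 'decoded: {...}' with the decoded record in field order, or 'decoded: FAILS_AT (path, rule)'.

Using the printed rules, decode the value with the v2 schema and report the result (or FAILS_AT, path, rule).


decoded: FAILS_AT (meta.nickname, R1)

the writer's type comes first in each User pair
migrating the User value to v2:
  channel := "PUSH"
  scores := {"ref": 3.75, "env": -0.5}
  meta.avatar := 0x00
  meta.duration := 40
  meta.age := 5
  read fails at meta.nickname under R1 (no fill)
  => FAILS_AT (meta.nickname, R1)
ruling out the remaining User differences:
  field signature in record User: tag 1 changed to 27 -> a verdict-level change on User — the shown value reads the same
  added field active to record Address: optional bool, tag 17 (in v2 it sits last) -> a verdict-level change on User — the shown value reads the same


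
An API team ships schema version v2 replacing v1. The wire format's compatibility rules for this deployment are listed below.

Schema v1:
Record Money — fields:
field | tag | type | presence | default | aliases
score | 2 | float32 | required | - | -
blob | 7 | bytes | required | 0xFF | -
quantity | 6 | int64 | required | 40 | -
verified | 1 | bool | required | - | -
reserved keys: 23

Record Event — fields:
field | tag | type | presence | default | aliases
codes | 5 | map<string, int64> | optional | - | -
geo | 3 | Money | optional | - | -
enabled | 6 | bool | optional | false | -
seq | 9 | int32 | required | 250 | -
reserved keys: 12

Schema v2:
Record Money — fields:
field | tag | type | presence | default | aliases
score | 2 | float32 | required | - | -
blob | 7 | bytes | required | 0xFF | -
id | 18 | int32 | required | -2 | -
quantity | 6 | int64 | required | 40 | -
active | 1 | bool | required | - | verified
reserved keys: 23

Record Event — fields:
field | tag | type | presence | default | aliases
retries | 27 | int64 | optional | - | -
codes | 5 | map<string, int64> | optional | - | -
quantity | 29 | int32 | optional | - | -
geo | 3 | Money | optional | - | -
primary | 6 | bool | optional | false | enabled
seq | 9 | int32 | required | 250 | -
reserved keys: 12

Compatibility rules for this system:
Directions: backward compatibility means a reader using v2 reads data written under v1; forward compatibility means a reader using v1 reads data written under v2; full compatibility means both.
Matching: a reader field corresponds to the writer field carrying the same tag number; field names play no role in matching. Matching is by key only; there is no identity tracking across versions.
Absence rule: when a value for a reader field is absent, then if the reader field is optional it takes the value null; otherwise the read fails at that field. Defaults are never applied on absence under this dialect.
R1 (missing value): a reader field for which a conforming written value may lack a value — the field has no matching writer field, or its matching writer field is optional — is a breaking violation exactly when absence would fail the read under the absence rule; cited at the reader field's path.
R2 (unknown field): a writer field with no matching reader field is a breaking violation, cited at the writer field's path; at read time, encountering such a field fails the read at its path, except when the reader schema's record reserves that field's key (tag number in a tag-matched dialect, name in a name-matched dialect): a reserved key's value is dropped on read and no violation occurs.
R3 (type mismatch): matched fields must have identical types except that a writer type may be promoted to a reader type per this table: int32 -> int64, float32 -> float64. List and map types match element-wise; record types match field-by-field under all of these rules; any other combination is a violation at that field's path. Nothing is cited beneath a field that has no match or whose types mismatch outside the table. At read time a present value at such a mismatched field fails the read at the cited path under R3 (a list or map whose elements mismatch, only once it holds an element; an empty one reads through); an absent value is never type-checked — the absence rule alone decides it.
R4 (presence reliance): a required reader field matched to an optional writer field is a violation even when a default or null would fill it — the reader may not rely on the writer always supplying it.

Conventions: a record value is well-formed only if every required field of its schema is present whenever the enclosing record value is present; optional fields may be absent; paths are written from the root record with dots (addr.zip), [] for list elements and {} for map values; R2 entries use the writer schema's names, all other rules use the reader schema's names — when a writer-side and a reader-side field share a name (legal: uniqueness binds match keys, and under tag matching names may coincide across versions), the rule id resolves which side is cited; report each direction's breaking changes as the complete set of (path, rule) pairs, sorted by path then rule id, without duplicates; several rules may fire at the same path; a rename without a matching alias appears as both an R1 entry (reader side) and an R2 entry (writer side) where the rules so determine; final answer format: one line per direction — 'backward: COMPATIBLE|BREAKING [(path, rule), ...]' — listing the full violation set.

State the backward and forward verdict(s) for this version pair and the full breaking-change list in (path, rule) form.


backward: BREAKING [(geo.id, R1)]; forward: BREAKING [(geo.id, R2), (quantity, R2), (retries, R2)]

the writer's type comes first in each Event pair
backward on Event — v2 reading data written by v1:
  retries: no writer-side match
  codes <- codes (map<string, int64> -> map<string, int64>, writer optional)
  quantity: no writer-side match
  geo <- geo (Money -> Money, writer optional)
  primary <- enabled (bool -> bool, writer optional)
  seq <- seq (int32 -> int32, writer required)
  geo.score <- geo.score (float32 -> float32, writer required)
  geo.blob <- geo.blob (bytes -> bytes, writer required)
  geo.id: no writer-side match
  geo.quantity <- geo.quantity (int64 -> int64, writer required)
  geo.active <- geo.verified (bool -> bool, writer required)
  R1 fires at geo.id
  => backward verdict for Event: BREAKING, 1 violation(s)
forward on Event — v1 reading data written by v2:
  codes <- codes (map<string, int64> -> map<string, int64>, writer optional)
  geo <- geo (Money -> Money, writer optional)
  enabled <- primary (bool -> bool, writer optional)
  seq <- seq (int32 -> int32, writer required)
  writer retries: unknown to reader
  writer quantity: unknown to reader
  geo.score <- geo.score (float32 -> float32, writer required)
  geo.blob <- geo.blob (bytes -> bytes, writer required)
  geo.quantity <- geo.quantity (int64 -> int64, writer required)
  geo.verified <- geo.active (bool -> bool, writer required)
  writer geo.id: unknown to reader
  R2 fires at geo.id
  R2 fires at quantity
  R2 fires at retries
  => forward verdict for Event: BREAKING, 3 violation(s)


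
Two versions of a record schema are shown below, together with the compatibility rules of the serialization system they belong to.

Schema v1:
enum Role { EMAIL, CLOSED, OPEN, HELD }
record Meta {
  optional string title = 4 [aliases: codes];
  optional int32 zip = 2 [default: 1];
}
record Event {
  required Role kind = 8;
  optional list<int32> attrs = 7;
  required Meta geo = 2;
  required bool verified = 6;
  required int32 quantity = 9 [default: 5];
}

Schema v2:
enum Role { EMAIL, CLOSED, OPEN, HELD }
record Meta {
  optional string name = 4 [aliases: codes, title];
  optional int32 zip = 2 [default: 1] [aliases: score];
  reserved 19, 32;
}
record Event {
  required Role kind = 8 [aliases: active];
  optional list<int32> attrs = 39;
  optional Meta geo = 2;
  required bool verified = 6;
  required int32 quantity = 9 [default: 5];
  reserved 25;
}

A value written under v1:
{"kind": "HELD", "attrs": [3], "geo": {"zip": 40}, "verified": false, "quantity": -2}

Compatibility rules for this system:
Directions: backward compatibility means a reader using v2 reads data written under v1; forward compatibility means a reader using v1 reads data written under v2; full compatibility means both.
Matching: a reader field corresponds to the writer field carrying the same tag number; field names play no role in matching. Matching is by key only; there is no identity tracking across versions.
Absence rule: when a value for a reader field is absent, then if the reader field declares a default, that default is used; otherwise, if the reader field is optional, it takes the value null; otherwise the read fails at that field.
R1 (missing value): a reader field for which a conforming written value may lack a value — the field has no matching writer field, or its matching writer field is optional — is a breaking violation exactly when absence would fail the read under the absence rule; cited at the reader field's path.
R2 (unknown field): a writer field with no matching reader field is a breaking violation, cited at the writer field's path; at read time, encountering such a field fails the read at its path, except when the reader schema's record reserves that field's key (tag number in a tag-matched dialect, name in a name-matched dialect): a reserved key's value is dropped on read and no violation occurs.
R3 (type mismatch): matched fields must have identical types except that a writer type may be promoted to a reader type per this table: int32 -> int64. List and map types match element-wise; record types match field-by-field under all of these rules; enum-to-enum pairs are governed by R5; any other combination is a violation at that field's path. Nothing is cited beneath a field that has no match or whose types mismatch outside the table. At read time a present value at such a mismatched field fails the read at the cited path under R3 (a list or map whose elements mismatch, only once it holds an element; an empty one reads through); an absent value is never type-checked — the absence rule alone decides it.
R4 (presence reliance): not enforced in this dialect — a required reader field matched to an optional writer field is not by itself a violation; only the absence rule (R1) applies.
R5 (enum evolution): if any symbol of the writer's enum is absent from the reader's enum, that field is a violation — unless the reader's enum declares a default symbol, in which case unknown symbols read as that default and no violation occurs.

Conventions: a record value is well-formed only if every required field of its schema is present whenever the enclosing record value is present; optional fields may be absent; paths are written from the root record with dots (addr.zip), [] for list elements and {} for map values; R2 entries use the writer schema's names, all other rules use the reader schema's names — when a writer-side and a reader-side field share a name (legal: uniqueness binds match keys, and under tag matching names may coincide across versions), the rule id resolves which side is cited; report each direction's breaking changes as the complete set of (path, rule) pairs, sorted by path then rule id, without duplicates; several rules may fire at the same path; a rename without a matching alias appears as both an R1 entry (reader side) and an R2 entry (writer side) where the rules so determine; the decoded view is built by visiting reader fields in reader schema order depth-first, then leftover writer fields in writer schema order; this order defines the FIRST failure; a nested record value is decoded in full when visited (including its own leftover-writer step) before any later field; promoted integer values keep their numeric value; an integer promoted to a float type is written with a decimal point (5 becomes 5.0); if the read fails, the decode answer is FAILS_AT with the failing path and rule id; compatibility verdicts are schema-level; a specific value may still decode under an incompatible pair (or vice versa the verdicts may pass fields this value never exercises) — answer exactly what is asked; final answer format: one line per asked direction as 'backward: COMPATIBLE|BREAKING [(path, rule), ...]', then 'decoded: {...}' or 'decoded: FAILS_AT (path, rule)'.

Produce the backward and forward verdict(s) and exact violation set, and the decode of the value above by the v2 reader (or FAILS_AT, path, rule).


backward: BREAKING [(attrs, R2)]; forward: BREAKING [(attrs, R2), (geo, R1)]; decoded: FAILS_AT (attrs, R2)

arrows below run writer -> reader for Event
checking backward for Event: reader v2 against writer v1:
  kind: paired with writer kind (Role -> Role; writer required)
  attrs has no writer counterpart
  geo: paired with writer geo (Meta -> Meta; writer required)
  verified: paired with writer verified (bool -> bool; writer required)
  quantity: paired with writer quantity (int32 -> int32; writer required)
  writer attrs: unknown to reader
  geo.name: paired with writer geo.title (string -> string; writer optional)
  geo.zip: paired with writer geo.zip (int32 -> int32; writer optional)
  R2 fires at attrs
  => backward verdict for Event: BREAKING, 1 violation(s)
checking forward for Event: reader v1 against writer v2:
  kind: paired with writer kind (Role -> Role; writer required)
  attrs has no writer counterpart
  geo: paired with writer geo (Meta -> Meta; writer optional)
  verified: paired with writer verified (bool -> bool; writer required)
  quantity: paired with writer quantity (int32 -> int32; writer required)
  writer attrs: unknown to reader
  geo.title: paired with writer geo.name (string -> string; writer optional)
  geo.zip: paired with writer geo.zip (int32 -> int32; writer optional)
  R2 fires at attrs
  R1 fires at geo
  => forward verdict for Event: BREAKING, 2 violation(s)
migrating the Event value to v2:
  kind := "HELD"
  attrs := null (absent, optional -> null)
  geo.name := null (absent, optional -> null)
  geo.zip := 40
  verified := false
  quantity := -2
  read fails at attrs under R2 (unknown field)
  => FAILS_AT (attrs, R2)
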